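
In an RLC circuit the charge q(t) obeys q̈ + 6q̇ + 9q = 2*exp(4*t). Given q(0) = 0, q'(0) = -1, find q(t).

Characteristic equation r² + 6r + 9 = 0 has discriminant (6)² - 4·(9) = 0, so r = -3 is a repeated root.
Hence q_h = (C1 + C2*t)*exp(-3*t).
Try q_p = A*exp(4*t). Substituting into the equation and dividing by exp(4*t) gives A = 2/49, so q_p = 2*exp(4*t)/49.
General solution: q = 2*exp(4*t)/49 + C1*exp(-3*t) + C2*t*exp(-3*t).
Apply the initial conditions: q(0) = 2/49 + C1 = 0 and q'(0) = 8/49 + C2 - 3*C1 = -1. Solving gives C1 = -2/49, C2 = -9/7.

q = -2*exp(-3*t)/49 + 2*exp(4*t)/49 - 9*t*exp(-3*t)/7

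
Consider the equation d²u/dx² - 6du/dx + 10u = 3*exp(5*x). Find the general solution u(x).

u = 3*exp(5*x)/5 + C1*cos(x)*exp(3*x) + C2*exp(3*x)*sin(x)

Characteristic equation r² - 6r + 10 = 0 has discriminant (-6)² - 4·(10) = -4 < 0, so r = 3 ± i.
Hence u_h = C1*cos(x)*exp(3*x) + C2*exp(3*x)*sin(x).
Try u_p = A*exp(5*x). Substituting into the equation and dividing by exp(5*x) gives A = 3/5, so u_p = 3*exp(5*x)/5.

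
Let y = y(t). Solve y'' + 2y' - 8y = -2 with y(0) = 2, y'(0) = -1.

Characteristic equation r² + 2r - 8 = 0 factors as (r + 4)(r - 2) = 0, so r = -4, 2.
Hence y_h = C1*exp(-4*t) + C2*exp(2*t).
For the particular solution try y_p = A0. Substituting and matching coefficients of each power of t gives A0 = 1/4, so y_p = 1/4.
General solution: y = 1/4 + C1*exp(-4*t) + C2*exp(2*t).
Apply the initial conditions: y(0) = 1/4 + C1 + C2 = 2 and y'(0) = -4*C1 + 2*C2 = -1. Solving gives C1 = 3/4, C2 = 1.

y = 1/4 + 3*exp(-4*t)/4 + exp(2*t)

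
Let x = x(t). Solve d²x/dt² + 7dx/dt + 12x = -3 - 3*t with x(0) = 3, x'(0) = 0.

x = -5/48 - 153*exp(-4*t)/16 - t/4 + 38*exp(-3*t)/3

Characteristic equation r² + 7r + 12 = 0 factors as (r + 3)(r + 4) = 0, so r = -3, -4.
Hence x_h = C1*exp(-3*t) + C2*exp(-4*t).
For the particular solution try x_p = A0 + A1*t. Substituting and matching coefficients of each power of t gives A0 = -5/48, A1 = -1/4, so x_p = -5/48 - t/4.
General solution: x = -5/48 - t/4 + C1*exp(-3*t) + C2*exp(-4*t).
Apply the initial conditions: x(0) = -5/48 + C1 + C2 = 3 and x'(0) = -1/4 - 4*C2 - 3*C1 = 0. Solving gives C1 = 38/3, C2 = -153/16.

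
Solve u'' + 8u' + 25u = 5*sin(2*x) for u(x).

u = -80*cos(2*x)/697 + 105*sin(2*x)/697 + C1*cos(3*x)*exp(-4*x) + C2*exp(-4*x)*sin(3*x)

Characteristic equation r² + 8r + 25 = 0 has discriminant (8)² - 4·(25) = -36 < 0, so r = -4 ± 3i.
Hence u_h = C1*cos(3*x)*exp(-4*x) + C2*exp(-4*x)*sin(3*x).
Try u_p = A*cos(2*x) + B*sin(2*x). Substituting and equating the coefficients of cos(2x) and sin(2x) gives A = -80/697, B = 105/697, so u_p = -80*cos(2*x)/697 + 105*sin(2*x)/697.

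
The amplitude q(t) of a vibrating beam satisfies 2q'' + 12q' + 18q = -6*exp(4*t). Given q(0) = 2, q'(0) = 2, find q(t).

q = -3*exp(4*t)/49 + 101*exp(-3*t)/49 + 59*t*exp(-3*t)/7

Divide through by 2: q'' + 6q' + 9q = -3*exp(4*t).
Characteristic equation r² + 6r + 9 = 0 has discriminant (6)² - 4·(9) = 0, so r = -3 is a repeated root.
Hence q_h = (C1 + C2*t)*exp(-3*t).
Try q_p = A*exp(4*t). Substituting into the equation and dividing by exp(4*t) gives A = -3/49, so q_p = -3*exp(4*t)/49.
General solution: q = -3*exp(4*t)/49 + C1*exp(-3*t) + C2*t*exp(-3*t).
Apply the initial conditions: q(0) = -3/49 + C1 = 2 and q'(0) = -12/49 + C2 - 3*C1 = 2. Solving gives C1 = 101/49, C2 = 59/7.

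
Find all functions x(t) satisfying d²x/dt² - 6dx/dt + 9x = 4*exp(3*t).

x = C1*exp(3*t) + 2*t**2*exp(3*t) + C2*t*exp(3*t)

Characteristic equation r² - 6r + 9 = 0 has discriminant (-6)² - 4·(9) = 0, so r = 3 is a repeated root.
Hence x_h = (C1 + C2*t)*exp(3*t).
Since exp(3*t) solves the homogeneous equation (r = 3 is a root of multiplicity 2), multiply the trial by t^2. Try x_p = A*t^2*exp(3*t). Substituting into the equation and dividing by exp(3*t) gives A = 2, so x_p = 2*t^2*exp(3*t).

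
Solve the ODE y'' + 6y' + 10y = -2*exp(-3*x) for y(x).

y = -2*exp(-3*x) + C1*cos(x)*exp(-3*x) + C2*exp(-3*x)*sin(x)

Characteristic equation r² + 6r + 10 = 0 has discriminant (6)² - 4·(10) = -4 < 0, so r = -3 ± i.
Hence y_h = C1*cos(x)*exp(-3*x) + C2*exp(-3*x)*sin(x).
Try y_p = A*exp(-3*x). Substituting into the equation and dividing by exp(-3*x) gives A = -2, so y_p = -2*exp(-3*x).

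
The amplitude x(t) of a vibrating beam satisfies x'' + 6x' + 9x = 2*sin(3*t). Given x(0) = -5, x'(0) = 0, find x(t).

x = -44*exp(-3*t)/9 - cos(3*t)/9 - 44*t*exp(-3*t)/3

Characteristic equation r² + 6r + 9 = 0 has discriminant (6)² - 4·(9) = 0, so r = -3 is a repeated root.
Hence x_h = (C1 + C2*t)*exp(-3*t).
Try x_p = A*cos(3*t) + B*sin(3*t). Substituting and equating the coefficients of cos(3t) and sin(3t) gives A = -1/9, B = 0, so x_p = -cos(3*t)/9.
General solution: x = -cos(3*t)/9 + C1*exp(-3*t) + C2*t*exp(-3*t).
Apply the initial conditions: x(0) = -1/9 + C1 = -5 and x'(0) = C2 - 3*C1 = 0. Solving gives C1 = -44/9, C2 = -44/3.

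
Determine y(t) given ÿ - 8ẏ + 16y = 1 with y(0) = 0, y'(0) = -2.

y = 1/16 - exp(4*t)/16 - 7*t*exp(4*t)/4

Characteristic equation r² - 8r + 16 = 0 has discriminant (-8)² - 4·(16) = 0, so r = 4 is a repeated root.
Hence y_h = (C1 + C2*t)*exp(4*t).
For the particular solution try y_p = A0. Substituting and matching coefficients of each power of t gives A0 = 1/16, so y_p = 1/16.
General solution: y = 1/16 + C1*exp(4*t) + C2*t*exp(4*t).
Apply the initial conditions: y(0) = 1/16 + C1 = 0 and y'(0) = C2 + 4*C1 = -2. Solving gives C1 = -1/16, C2 = -7/4.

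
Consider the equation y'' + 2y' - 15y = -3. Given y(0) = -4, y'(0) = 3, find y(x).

Characteristic equation r² + 2r - 15 = 0 factors as (r + 5)(r - 3) = 0, so r = -5, 3.
Hence y_h = C1*exp(-5*x) + C2*exp(3*x).
For the particular solution try y_p = A0. Substituting and matching coefficients of each power of x gives A0 = 1/5, so y_p = 1/5.
General solution: y = 1/5 + C1*exp(-5*x) + C2*exp(3*x).
Apply the initial conditions: y(0) = 1/5 + C1 + C2 = -4 and y'(0) = -5*C1 + 3*C2 = 3. Solving gives C1 = -39/20, C2 = -9/4.

y = 1/5 - 39*exp(-5*x)/20 - 9*exp(3*x)/4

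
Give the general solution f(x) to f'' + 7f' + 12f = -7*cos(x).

Characteristic equation r² + 7r + 12 = 0 factors as (r + 3)(r + 4) = 0, so r = -3, -4.
Hence f_h = C1*exp(-3*x) + C2*exp(-4*x).
Try f_p = A*cos(x) + B*sin(x). Substituting and equating the coefficients of cos(x) and sin(x) gives A = -77/170, B = -49/170, so f_p = -77*cos(x)/170 - 49*sin(x)/170.

f = -77*cos(x)/170 - 49*sin(x)/170 + C1*exp(-3*x) + C2*exp(-4*x)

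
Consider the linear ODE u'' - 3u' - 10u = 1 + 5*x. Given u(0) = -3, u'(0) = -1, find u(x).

u = 1/20 - 59*exp(-2*x)/28 - 33*exp(5*x)/35 - x/2

Characteristic equation r² - 3r - 10 = 0 factors as (r - 5)(r + 2) = 0, so r = 5, -2.
Hence u_h = C1*exp(5*x) + C2*exp(-2*x).
For the particular solution try u_p = A0 + A1*x. Substituting and matching coefficients of each power of x gives A0 = 1/20, A1 = -1/2, so u_p = 1/20 - x/2.
General solution: u = 1/20 - x/2 + C1*exp(5*x) + C2*exp(-2*x).
Apply the initial conditions: u(0) = 1/20 + C1 + C2 = -3 and u'(0) = -1/2 - 2*C2 + 5*C1 = -1. Solving gives C1 = -33/35, C2 = -59/28.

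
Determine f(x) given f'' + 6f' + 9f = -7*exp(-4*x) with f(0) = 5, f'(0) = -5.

f = -7*exp(-4*x) + 12*exp(-3*x) + 3*x*exp(-3*x)

Characteristic equation r² + 6r + 9 = 0 has discriminant (6)² - 4·(9) = 0, so r = -3 is a repeated root.
Hence f_h = (C1 + C2*x)*exp(-3*x).
Try f_p = A*exp(-4*x). Substituting into the equation and dividing by exp(-4*x) gives A = -7, so f_p = -7*exp(-4*x).
General solution: f = -7*exp(-4*x) + C1*exp(-3*x) + C2*x*exp(-3*x).
Apply the initial conditions: f(0) = -7 + C1 = 5 and f'(0) = 28 + C2 - 3*C1 = -5. Solving gives C1 = 12, C2 = 3.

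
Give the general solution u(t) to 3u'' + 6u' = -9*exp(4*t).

u = C2 - exp(4*t)/8 + C1*exp(-2*t)

Divide through by 3: u'' + 2u' = -3*exp(4*t).
Characteristic equation r² + 2r = 0 factors as (r + 2)r = 0, so r = -2, 0.
Hence u_h = C1*exp(-2*t) + C2.
Try u_p = A*exp(4*t). Substituting into the equation and dividing by exp(4*t) gives A = -1/8, so u_p = -exp(4*t)/8.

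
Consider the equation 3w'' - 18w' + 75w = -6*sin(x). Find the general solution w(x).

Divide through by 3: w'' - 6w' + 25w = -2*sin(x).
Characteristic equation r² - 6r + 25 = 0 has discriminant (-6)² - 4·(25) = -64 < 0, so r = 3 ± 4i.
Hence w_h = C1*cos(4*x)*exp(3*x) + C2*exp(3*x)*sin(4*x).
Try w_p = A*cos(x) + B*sin(x). Substituting and equating the coefficients of cos(x) and sin(x) gives A = -1/51, B = -4/51, so w_p = -4*sin(x)/51 - cos(x)/51.

w = -4*sin(x)/51 - cos(x)/51 + C1*cos(4*x)*exp(3*x) + C2*exp(3*x)*sin(4*x)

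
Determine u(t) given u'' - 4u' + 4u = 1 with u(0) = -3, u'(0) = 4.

u = 1/4 - 13*exp(2*t)/4 + 21*t*exp(2*t)/2

Characteristic equation r² - 4r + 4 = 0 has discriminant (-4)² - 4·(4) = 0, so r = 2 is a repeated root.
Hence u_h = (C1 + C2*t)*exp(2*t).
For the particular solution try u_p = A0. Substituting and matching coefficients of each power of t gives A0 = 1/4, so u_p = 1/4.
General solution: u = 1/4 + C1*exp(2*t) + C2*t*exp(2*t).
Apply the initial conditions: u(0) = 1/4 + C1 = -3 and u'(0) = C2 + 2*C1 = 4. Solving gives C1 = -13/4, C2 = 21/2.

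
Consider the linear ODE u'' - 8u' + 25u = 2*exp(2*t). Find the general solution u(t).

u = 2*exp(2*t)/13 + C1*cos(3*t)*exp(4*t) + C2*exp(4*t)*sin(3*t)

Characteristic equation r² - 8r + 25 = 0 has discriminant (-8)² - 4·(25) = -36 < 0, so r = 4 ± 3i.
Hence u_h = C1*cos(3*t)*exp(4*t) + C2*exp(4*t)*sin(3*t).
Try u_p = A*exp(2*t). Substituting into the equation and dividing by exp(2*t) gives A = 2/13, so u_p = 2*exp(2*t)/13.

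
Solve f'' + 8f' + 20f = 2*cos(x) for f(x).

Characteristic equation r² + 8r + 20 = 0 has discriminant (8)² - 4·(20) = -16 < 0, so r = -4 ± 2i.
Hence f_h = C1*cos(2*x)*exp(-4*x) + C2*exp(-4*x)*sin(2*x).
Try f_p = A*cos(x) + B*sin(x). Substituting and equating the coefficients of cos(x) and sin(x) gives A = 38/425, B = 16/425, so f_p = 16*sin(x)/425 + 38*cos(x)/425.

f = 16*sin(x)/425 + 38*cos(x)/425 + C1*cos(2*x)*exp(-4*x) + C2*exp(-4*x)*sin(2*x)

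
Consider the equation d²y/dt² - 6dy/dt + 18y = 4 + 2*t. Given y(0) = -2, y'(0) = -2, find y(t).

Characteristic equation r² - 6r + 18 = 0 has discriminant (-6)² - 4·(18) = -36 < 0, so r = 3 ± 3i.
Hence y_h = C1*cos(3*t)*exp(3*t) + C2*exp(3*t)*sin(3*t).
For the particular solution try y_p = A0 + A1*t. Substituting and matching coefficients of each power of t gives A0 = 7/27, A1 = 1/9, so y_p = 7/27 + t/9.
General solution: y = 7/27 + t/9 + C1*cos(3*t)*exp(3*t) + C2*exp(3*t)*sin(3*t).
Apply the initial conditions: y(0) = 7/27 + C1 = -2 and y'(0) = 1/9 + 3*C1 + 3*C2 = -2. Solving gives C1 = -61/27, C2 = 14/9.

y = 7/27 + t/9 - 61*cos(3*t)*exp(3*t)/27 + 14*exp(3*t)*sin(3*t)/9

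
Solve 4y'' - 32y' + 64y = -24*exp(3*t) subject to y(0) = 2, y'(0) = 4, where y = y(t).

Divide through by 4: y'' - 8y' + 16y = -6*exp(3*t).
Characteristic equation r² - 8r + 16 = 0 has discriminant (-8)² - 4·(16) = 0, so r = 4 is a repeated root.
Hence y_h = (C1 + C2*t)*exp(4*t).
Try y_p = A*exp(3*t). Substituting into the equation and dividing by exp(3*t) gives A = -6, so y_p = -6*exp(3*t).
General solution: y = -6*exp(3*t) + C1*exp(4*t) + C2*t*exp(4*t).
Apply the initial conditions: y(0) = -6 + C1 = 2 and y'(0) = -18 + C2 + 4*C1 = 4. Solving gives C1 = 8, C2 = -10.

y = -6*exp(3*t) + 8*exp(4*t) - 10*t*exp(4*t)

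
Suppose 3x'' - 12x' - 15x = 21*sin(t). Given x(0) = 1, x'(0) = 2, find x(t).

Divide through by 3: x'' - 4x' - 5x = 7*sin(t).
Characteristic equation r² - 4r - 5 = 0 factors as (r + 1)(r - 5) = 0, so r = -1, 5.
Hence x_h = C1*exp(-t) + C2*exp(5*t).
Try x_p = A*cos(t) + B*sin(t). Substituting and equating the coefficients of cos(t) and sin(t) gives A = 7/13, B = -21/26, so x_p = -21*sin(t)/26 + 7*cos(t)/13.
General solution: x = -21*sin(t)/26 + 7*cos(t)/13 + C1*exp(-t) + C2*exp(5*t).
Apply the initial conditions: x(0) = 7/13 + C1 + C2 = 1 and x'(0) = -21/26 - C1 + 5*C2 = 2. Solving gives C1 = -1/12, C2 = 85/156.

x = -21*sin(t)/26 - exp(-t)/12 + 7*cos(t)/13 + 85*exp(5*t)/156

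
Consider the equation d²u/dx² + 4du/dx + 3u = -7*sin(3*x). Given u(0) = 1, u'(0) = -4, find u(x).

u = -31*exp(-x)/20 + 7*cos(3*x)/15 + 7*sin(3*x)/30 + 25*exp(-3*x)/12

Characteristic equation r² + 4r + 3 = 0 factors as (r + 3)(r + 1) = 0, so r = -3, -1.
Hence u_h = C1*exp(-3*x) + C2*exp(-x).
Try u_p = A*cos(3*x) + B*sin(3*x). Substituting and equating the coefficients of cos(3x) and sin(3x) gives A = 7/15, B = 7/30, so u_p = 7*cos(3*x)/15 + 7*sin(3*x)/30.
General solution: u = 7*cos(3*x)/15 + 7*sin(3*x)/30 + C1*exp(-3*x) + C2*exp(-x).
Apply the initial conditions: u(0) = 7/15 + C1 + C2 = 1 and u'(0) = 7/10 - C2 - 3*C1 = -4. Solving gives C1 = 25/12, C2 = -31/20.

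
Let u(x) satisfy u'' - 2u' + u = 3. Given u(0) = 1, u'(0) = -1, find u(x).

u = 3 - 2*exp(x) + x*exp(x)

Characteristic equation r² - 2r + 1 = 0 has discriminant (-2)² - 4·(1) = 0, so r = 1 is a repeated root.
Hence u_h = (C1 + C2*x)*exp(x).
For the particular solution try u_p = A0. Substituting and matching coefficients of each power of x gives A0 = 3, so u_p = 3.
General solution: u = 3 + C1*exp(x) + C2*x*exp(x).
Apply the initial conditions: u(0) = 3 + C1 = 1 and u'(0) = C1 + C2 = -1. Solving gives C1 = -2, C2 = 1.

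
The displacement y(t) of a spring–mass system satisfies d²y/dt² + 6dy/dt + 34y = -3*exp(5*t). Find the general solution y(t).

y = -3*exp(5*t)/89 + C1*cos(5*t)*exp(-3*t) + C2*exp(-3*t)*sin(5*t)

Characteristic equation r² + 6r + 34 = 0 has discriminant (6)² - 4·(34) = -100 < 0, so r = -3 ± 5i.
Hence y_h = C1*cos(5*t)*exp(-3*t) + C2*exp(-3*t)*sin(5*t).
Try y_p = A*exp(5*t). Substituting into the equation and dividing by exp(5*t) gives A = -3/89, so y_p = -3*exp(5*t)/89.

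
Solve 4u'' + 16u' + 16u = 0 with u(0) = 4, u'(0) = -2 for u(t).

u = 4*exp(-2*t) + 6*t*exp(-2*t)

Divide through by 4: u'' + 4u' + 4u = 0.
Characteristic equation r² + 4r + 4 = 0 has discriminant (4)² - 4·(4) = 0, so r = -2 is a repeated root.
Hence u_h = (C1 + C2*t)*exp(-2*t).
Apply the initial conditions: u(0) = C1 = 4 and u'(0) = C2 - 2*C1 = -2. Solving gives C1 = 4, C2 = 6.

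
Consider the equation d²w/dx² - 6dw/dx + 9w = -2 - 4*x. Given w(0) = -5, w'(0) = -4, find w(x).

Characteristic equation r² - 6r + 9 = 0 has discriminant (-6)² - 4·(9) = 0, so r = 3 is a repeated root.
Hence w_h = (C1 + C2*x)*exp(3*x).
For the particular solution try w_p = A0 + A1*x. Substituting and matching coefficients of each power of x gives A0 = -14/27, A1 = -4/9, so w_p = -14/27 - 4*x/9.
General solution: w = -14/27 - 4*x/9 + C1*exp(3*x) + C2*x*exp(3*x).
Apply the initial conditions: w(0) = -14/27 + C1 = -5 and w'(0) = -4/9 + C2 + 3*C1 = -4. Solving gives C1 = -121/27, C2 = 89/9.

w = -14/27 - 121*exp(3*x)/27 - 4*x/9 + 89*x*exp(3*x)/9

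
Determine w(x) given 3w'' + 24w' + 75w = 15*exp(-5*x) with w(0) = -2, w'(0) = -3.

Divide through by 3: w'' + 8w' + 25w = 5*exp(-5*x).
Characteristic equation r² + 8r + 25 = 0 has discriminant (8)² - 4·(25) = -36 < 0, so r = -4 ± 3i.
Hence w_h = C1*cos(3*x)*exp(-4*x) + C2*exp(-4*x)*sin(3*x).
Try w_p = A*exp(-5*x). Substituting into the equation and dividing by exp(-5*x) gives A = 1/2, so w_p = exp(-5*x)/2.
General solution: w = exp(-5*x)/2 + C1*cos(3*x)*exp(-4*x) + C2*exp(-4*x)*sin(3*x).
Apply the initial conditions: w(0) = 1/2 + C1 = -2 and w'(0) = -5/2 - 4*C1 + 3*C2 = -3. Solving gives C1 = -5/2, C2 = -7/2.

w = exp(-5*x)/2 - 7*exp(-4*x)*sin(3*x)/2 - 5*cos(3*x)*exp(-4*x)/2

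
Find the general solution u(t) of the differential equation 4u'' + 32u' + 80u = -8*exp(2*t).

Divide through by 4: u'' + 8u' + 20u = -2*exp(2*t).
Characteristic equation r² + 8r + 20 = 0 has discriminant (8)² - 4·(20) = -16 < 0, so r = -4 ± 2i.
Hence u_h = C1*cos(2*t)*exp(-4*t) + C2*exp(-4*t)*sin(2*t).
Try u_p = A*exp(2*t). Substituting into the equation and dividing by exp(2*t) gives A = -1/20, so u_p = -exp(2*t)/20.

u = -exp(2*t)/20 + C1*cos(2*t)*exp(-4*t) + C2*exp(-4*t)*sin(2*t)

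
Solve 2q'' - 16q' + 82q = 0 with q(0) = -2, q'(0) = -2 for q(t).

Divide through by 2: q'' - 8q' + 41q = 0.
Characteristic equation r² - 8r + 41 = 0 has discriminant (-8)² - 4·(41) = -100 < 0, so r = 4 ± 5i.
Hence q_h = C1*cos(5*t)*exp(4*t) + C2*exp(4*t)*sin(5*t).
Apply the initial conditions: q(0) = C1 = -2 and q'(0) = 4*C1 + 5*C2 = -2. Solving gives C1 = -2, C2 = 6/5.

q = -2*cos(5*t)*exp(4*t) + 6*exp(4*t)*sin(5*t)/5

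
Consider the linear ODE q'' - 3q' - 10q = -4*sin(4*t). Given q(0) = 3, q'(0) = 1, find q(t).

Characteristic equation r² - 3r - 10 = 0 factors as (r + 2)(r - 5) = 0, so r = -2, 5.
Hence q_h = C1*exp(-2*t) + C2*exp(5*t).
Try q_p = A*cos(4*t) + B*sin(4*t). Substituting and equating the coefficients of cos(4t) and sin(4t) gives A = -12/205, B = 26/205, so q_p = -12*cos(4*t)/205 + 26*sin(4*t)/205.
General solution: q = -12*cos(4*t)/205 + 26*sin(4*t)/205 + C1*exp(-2*t) + C2*exp(5*t).
Apply the initial conditions: q(0) = -12/205 + C1 + C2 = 3 and q'(0) = 104/205 - 2*C1 + 5*C2 = 1. Solving gives C1 = 74/35, C2 = 271/287.

q = -12*cos(4*t)/205 + 26*sin(4*t)/205 + 74*exp(-2*t)/35 + 271*exp(5*t)/287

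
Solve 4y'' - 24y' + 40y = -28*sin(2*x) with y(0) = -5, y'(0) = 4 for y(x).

Divide through by 4: y'' - 6y' + 10y = -7*sin(2*x).
Characteristic equation r² - 6r + 10 = 0 has discriminant (-6)² - 4·(10) = -4 < 0, so r = 3 ± i.
Hence y_h = C1*cos(x)*exp(3*x) + C2*exp(3*x)*sin(x).
Try y_p = A*cos(2*x) + B*sin(2*x). Substituting and equating the coefficients of cos(2x) and sin(2x) gives A = -7/15, B = -7/30, so y_p = -7*cos(2*x)/15 - 7*sin(2*x)/30.
General solution: y = -7*cos(2*x)/15 - 7*sin(2*x)/30 + C1*cos(x)*exp(3*x) + C2*exp(3*x)*sin(x).
Apply the initial conditions: y(0) = -7/15 + C1 = -5 and y'(0) = -7/15 + C2 + 3*C1 = 4. Solving gives C1 = -68/15, C2 = 271/15.

y = -7*cos(2*x)/15 - 7*sin(2*x)/30 - 68*cos(x)*exp(3*x)/15 + 271*exp(3*x)*sin(x)/15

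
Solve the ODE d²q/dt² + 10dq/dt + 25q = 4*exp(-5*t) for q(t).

q = C1*exp(-5*t) + 2*t**2*exp(-5*t) + C2*t*exp(-5*t)

Characteristic equation r² + 10r + 25 = 0 has discriminant (10)² - 4·(25) = 0, so r = -5 is a repeated root.
Hence q_h = (C1 + C2*t)*exp(-5*t).
Since exp(-5*t) solves the homogeneous equation (r = -5 is a root of multiplicity 2), multiply the trial by t^2. Try q_p = A*t^2*exp(-5*t). Substituting into the equation and dividing by exp(-5*t) gives A = 2, so q_p = 2*t^2*exp(-5*t).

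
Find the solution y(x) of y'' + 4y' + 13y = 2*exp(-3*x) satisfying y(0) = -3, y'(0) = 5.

Characteristic equation r² + 4r + 13 = 0 has discriminant (4)² - 4·(13) = -36 < 0, so r = -2 ± 3i.
Hence y_h = C1*cos(3*x)*exp(-2*x) + C2*exp(-2*x)*sin(3*x).
Try y_p = A*exp(-3*x). Substituting into the equation and dividing by exp(-3*x) gives A = 1/5, so y_p = exp(-3*x)/5.
General solution: y = exp(-3*x)/5 + C1*cos(3*x)*exp(-2*x) + C2*exp(-2*x)*sin(3*x).
Apply the initial conditions: y(0) = 1/5 + C1 = -3 and y'(0) = -3/5 - 2*C1 + 3*C2 = 5. Solving gives C1 = -16/5, C2 = -4/15.

y = exp(-3*x)/5 - 16*cos(3*x)*exp(-2*x)/5 - 4*exp(-2*x)*sin(3*x)/15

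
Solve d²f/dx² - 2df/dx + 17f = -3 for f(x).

Characteristic equation r² - 2r + 17 = 0 has discriminant (-2)² - 4·(17) = -64 < 0, so r = 1 ± 4i.
Hence f_h = C1*cos(4*x)*exp(x) + C2*exp(x)*sin(4*x).
For the particular solution try f_p = A0. Substituting and matching coefficients of each power of x gives A0 = -3/17, so f_p = -3/17.

f = -3/17 + C1*cos(4*x)*exp(x) + C2*exp(x)*sin(4*x)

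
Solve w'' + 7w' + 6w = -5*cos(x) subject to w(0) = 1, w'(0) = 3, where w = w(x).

w = -178*exp(-6*x)/185 - 35*sin(x)/74 - 25*cos(x)/74 + 23*exp(-x)/10

Characteristic equation r² + 7r + 6 = 0 factors as (r + 1)(r + 6) = 0, so r = -1, -6.
Hence w_h = C1*exp(-x) + C2*exp(-6*x).
Try w_p = A*cos(x) + B*sin(x). Substituting and equating the coefficients of cos(x) and sin(x) gives A = -25/74, B = -35/74, so w_p = -35*sin(x)/74 - 25*cos(x)/74.
General solution: w = -35*sin(x)/74 - 25*cos(x)/74 + C1*exp(-x) + C2*exp(-6*x).
Apply the initial conditions: w(0) = -25/74 + C1 + C2 = 1 and w'(0) = -35/74 - C1 - 6*C2 = 3. Solving gives C1 = 23/10, C2 = -178/185.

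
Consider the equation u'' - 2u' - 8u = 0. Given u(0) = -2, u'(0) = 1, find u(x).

u = -3*exp(-2*x)/2 - exp(4*x)/2

Characteristic equation r² - 2r - 8 = 0 factors as (r + 2)(r - 4) = 0, so r = -2, 4.
Hence u_h = C1*exp(-2*x) + C2*exp(4*x).
Apply the initial conditions: u(0) = C1 + C2 = -2 and u'(0) = -2*C1 + 4*C2 = 1. Solving gives C1 = -3/2, C2 = -1/2.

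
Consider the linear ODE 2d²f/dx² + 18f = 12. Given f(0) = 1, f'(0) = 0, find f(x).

Divide through by 2: f'' + 9f = 6.
Characteristic equation r² + 9 = 0 has discriminant (0)² - 4·(9) = -36 < 0, so r = ± 3i.
Hence f_h = C1*cos(3*x) + C2*sin(3*x).
For the particular solution try f_p = A0. Substituting and matching coefficients of each power of x gives A0 = 2/3, so f_p = 2/3.
General solution: f = 2/3 + C1*cos(3*x) + C2*sin(3*x).
Apply the initial conditions: f(0) = 2/3 + C1 = 1 and f'(0) = 3*C2 = 0. Solving gives C1 = 1/3, C2 = 0.

f = 2/3 + cos(3*x)/3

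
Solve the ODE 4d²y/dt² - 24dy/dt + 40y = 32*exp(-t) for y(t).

Divide through by 4: y'' - 6y' + 10y = 8*exp(-t).
Characteristic equation r² - 6r + 10 = 0 has discriminant (-6)² - 4·(10) = -4 < 0, so r = 3 ± i.
Hence y_h = C1*cos(t)*exp(3*t) + C2*exp(3*t)*sin(t).
Try y_p = A*exp(-t). Substituting into the equation and dividing by exp(-t) gives A = 8/17, so y_p = 8*exp(-t)/17.

y = 8*exp(-t)/17 + C1*cos(t)*exp(3*t) + C2*exp(3*t)*sin(t)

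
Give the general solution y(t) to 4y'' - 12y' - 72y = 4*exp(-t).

y = -exp(-t)/14 + C1*exp(-3*t) + C2*exp(6*t)

Divide through by 4: y'' - 3y' - 18y = exp(-t).
Characteristic equation r² - 3r - 18 = 0 factors as (r + 3)(r - 6) = 0, so r = -3, 6.
Hence y_h = C1*exp(-3*t) + C2*exp(6*t).
Try y_p = A*exp(-t). Substituting into the equation and dividing by exp(-t) gives A = -1/14, so y_p = -exp(-t)/14.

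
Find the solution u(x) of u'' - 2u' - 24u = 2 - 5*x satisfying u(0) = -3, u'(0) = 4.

Characteristic equation r² - 2r - 24 = 0 factors as (r + 4)(r - 6) = 0, so r = -4, 6.
Hence u_h = C1*exp(-4*x) + C2*exp(6*x).
For the particular solution try u_p = A0 + A1*x. Substituting and matching coefficients of each power of x gives A0 = -29/288, A1 = 5/24, so u_p = -29/288 + 5*x/24.
General solution: u = -29/288 + 5*x/24 + C1*exp(-4*x) + C2*exp(6*x).
Apply the initial conditions: u(0) = -29/288 + C1 + C2 = -3 and u'(0) = 5/24 - 4*C1 + 6*C2 = 4. Solving gives C1 = -339/160, C2 = -281/360.

u = -29/288 - 339*exp(-4*x)/160 - 281*exp(6*x)/360 + 5*x/24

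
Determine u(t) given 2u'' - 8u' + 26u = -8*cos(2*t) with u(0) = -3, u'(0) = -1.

u = -36*cos(2*t)/145 + 32*sin(2*t)/145 - 399*cos(3*t)*exp(2*t)/145 + 589*exp(2*t)*sin(3*t)/435

Divide through by 2: u'' - 4u' + 13u = -4*cos(2*t).
Characteristic equation r² - 4r + 13 = 0 has discriminant (-4)² - 4·(13) = -36 < 0, so r = 2 ± 3i.
Hence u_h = C1*cos(3*t)*exp(2*t) + C2*exp(2*t)*sin(3*t).
Try u_p = A*cos(2*t) + B*sin(2*t). Substituting and equating the coefficients of cos(2t) and sin(2t) gives A = -36/145, B = 32/145, so u_p = -36*cos(2*t)/145 + 32*sin(2*t)/145.
General solution: u = -36*cos(2*t)/145 + 32*sin(2*t)/145 + C1*cos(3*t)*exp(2*t) + C2*exp(2*t)*sin(3*t).
Apply the initial conditions: u(0) = -36/145 + C1 = -3 and u'(0) = 64/145 + 2*C1 + 3*C2 = -1. Solving gives C1 = -399/145, C2 = 589/435.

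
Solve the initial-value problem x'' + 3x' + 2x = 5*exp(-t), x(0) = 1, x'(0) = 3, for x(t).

Characteristic equation r² + 3r + 2 = 0 factors as (r + 2)(r + 1) = 0, so r = -2, -1.
Hence x_h = C1*exp(-2*t) + C2*exp(-t).
Since exp(-t) solves the homogeneous equation (r = -1 is a root of multiplicity 1), multiply the trial by t. Try x_p = A*t*exp(-t). Substituting into the equation and dividing by exp(-t) gives A = 5, so x_p = 5*t*exp(-t).
General solution: x = C1*exp(-2*t) + C2*exp(-t) + 5*t*exp(-t).
Apply the initial conditions: x(0) = C1 + C2 = 1 and x'(0) = 5 - C2 - 2*C1 = 3. Solving gives C1 = 1, C2 = 0.

x = 5*t*exp(-t) + exp(-2*t)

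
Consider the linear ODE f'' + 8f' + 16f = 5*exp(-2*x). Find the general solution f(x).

f = 5*exp(-2*x)/4 + C1*exp(-4*x) + C2*x*exp(-4*x)

Characteristic equation r² + 8r + 16 = 0 has discriminant (8)² - 4·(16) = 0, so r = -4 is a repeated root.
Hence f_h = (C1 + C2*x)*exp(-4*x).
Try f_p = A*exp(-2*x). Substituting into the equation and dividing by exp(-2*x) gives A = 5/4, so f_p = 5*exp(-2*x)/4.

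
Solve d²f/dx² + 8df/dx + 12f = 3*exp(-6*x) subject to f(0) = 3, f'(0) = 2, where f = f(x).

Characteristic equation r² + 8r + 12 = 0 factors as (r + 2)(r + 6) = 0, so r = -2, -6.
Hence f_h = C1*exp(-2*x) + C2*exp(-6*x).
Since exp(-6*x) solves the homogeneous equation (r = -6 is a root of multiplicity 1), multiply the trial by x. Try f_p = A*x*exp(-6*x). Substituting into the equation and dividing by exp(-6*x) gives A = -3/4, so f_p = -3*x*exp(-6*x)/4.
General solution: f = C1*exp(-2*x) + C2*exp(-6*x) - 3*x*exp(-6*x)/4.
Apply the initial conditions: f(0) = C1 + C2 = 3 and f'(0) = -3/4 - 6*C2 - 2*C1 = 2. Solving gives C1 = 83/16, C2 = -35/16.

f = -35*exp(-6*x)/16 + 83*exp(-2*x)/16 - 3*x*exp(-6*x)/4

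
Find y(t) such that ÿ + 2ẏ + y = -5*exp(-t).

Characteristic equation r² + 2r + 1 = 0 has discriminant (2)² - 4·(1) = 0, so r = -1 is a repeated root.
Hence y_h = (C1 + C2*t)*exp(-t).
Since exp(-t) solves the homogeneous equation (r = -1 is a root of multiplicity 2), multiply the trial by t^2. Try y_p = A*t^2*exp(-t). Substituting into the equation and dividing by exp(-t) gives A = -5/2, so y_p = -5*t^2*exp(-t)/2.

y = C1*exp(-t) - 5*t**2*exp(-t)/2 + C2*t*exp(-t)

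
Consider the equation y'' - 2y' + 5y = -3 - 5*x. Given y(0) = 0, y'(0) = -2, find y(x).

Characteristic equation r² - 2r + 5 = 0 has discriminant (-2)² - 4·(5) = -16 < 0, so r = 1 ± 2i.
Hence y_h = C1*cos(2*x)*exp(x) + C2*exp(x)*sin(2*x).
For the particular solution try y_p = A0 + A1*x. Substituting and matching coefficients of each power of x gives A0 = -1, A1 = -1, so y_p = -1 - x.
General solution: y = -1 - x + C1*cos(2*x)*exp(x) + C2*exp(x)*sin(2*x).
Apply the initial conditions: y(0) = -1 + C1 = 0 and y'(0) = -1 + C1 + 2*C2 = -2. Solving gives C1 = 1, C2 = -1.

y = -1 - x + cos(2*x)*exp(x) - exp(x)*sin(2*x)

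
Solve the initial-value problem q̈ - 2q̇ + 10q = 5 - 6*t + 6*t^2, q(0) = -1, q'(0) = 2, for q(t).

Characteristic equation r² - 2r + 10 = 0 has discriminant (-2)² - 4·(10) = -36 < 0, so r = 1 ± 3i.
Hence q_h = C1*cos(3*t)*exp(t) + C2*exp(t)*sin(3*t).
For the particular solution try q_p = A0 + A1*t + A2*t^2. Substituting and matching coefficients of each power of t gives A0 = 77/250, A1 = -9/25, A2 = 3/5, so q_p = 77/250 - 9*t/25 + 3*t^2/5.
General solution: q = 77/250 - 9*t/25 + 3*t^2/5 + C1*cos(3*t)*exp(t) + C2*exp(t)*sin(3*t).
Apply the initial conditions: q(0) = 77/250 + C1 = -1 and q'(0) = -9/25 + C1 + 3*C2 = 2. Solving gives C1 = -327/250, C2 = 917/750.

q = 77/250 - 9*t/25 + 3*t**2/5 - 327*cos(3*t)*exp(t)/250 + 917*exp(t)*sin(3*t)/750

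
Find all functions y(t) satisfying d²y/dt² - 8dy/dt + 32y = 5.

y = 5/32 + C1*cos(4*t)*exp(4*t) + C2*exp(4*t)*sin(4*t)

Characteristic equation r² - 8r + 32 = 0 has discriminant (-8)² - 4·(32) = -64 < 0, so r = 4 ± 4i.
Hence y_h = C1*cos(4*t)*exp(4*t) + C2*exp(4*t)*sin(4*t).
For the particular solution try y_p = A0. Substituting and matching coefficients of each power of t gives A0 = 5/32, so y_p = 5/32.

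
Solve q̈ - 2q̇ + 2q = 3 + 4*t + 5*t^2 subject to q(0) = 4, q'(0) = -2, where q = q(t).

q = 6 + 7*t + 5*t**2/2 - 7*exp(t)*sin(t) - 2*cos(t)*exp(t)

Characteristic equation r² - 2r + 2 = 0 has discriminant (-2)² - 4·(2) = -4 < 0, so r = 1 ± i.
Hence q_h = C1*cos(t)*exp(t) + C2*exp(t)*sin(t).
For the particular solution try q_p = A0 + A1*t + A2*t^2. Substituting and matching coefficients of each power of t gives A0 = 6, A1 = 7, A2 = 5/2, so q_p = 6 + 7*t + 5*t^2/2.
General solution: q = 6 + 7*t + 5*t^2/2 + C1*cos(t)*exp(t) + C2*exp(t)*sin(t).
Apply the initial conditions: q(0) = 6 + C1 = 4 and q'(0) = 7 + C1 + C2 = -2. Solving gives C1 = -2, C2 = -7.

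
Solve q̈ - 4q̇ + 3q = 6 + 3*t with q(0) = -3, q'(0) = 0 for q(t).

Characteristic equation r² - 4r + 3 = 0 factors as (r - 3)(r - 1) = 0, so r = 3, 1.
Hence q_h = C1*exp(3*t) + C2*exp(t).
For the particular solution try q_p = A0 + A1*t. Substituting and matching coefficients of each power of t gives A0 = 10/3, A1 = 1, so q_p = 10/3 + t.
General solution: q = 10/3 + t + C1*exp(3*t) + C2*exp(t).
Apply the initial conditions: q(0) = 10/3 + C1 + C2 = -3 and q'(0) = 1 + C2 + 3*C1 = 0. Solving gives C1 = 8/3, C2 = -9.

q = 10/3 + t - 9*exp(t) + 8*exp(3*t)/3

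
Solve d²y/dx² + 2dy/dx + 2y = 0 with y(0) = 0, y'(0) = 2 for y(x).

y = 2*exp(-x)*sin(x)

Characteristic equation r² + 2r + 2 = 0 has discriminant (2)² - 4·(2) = -4 < 0, so r = -1 ± i.
Hence y_h = C1*cos(x)*exp(-x) + C2*exp(-x)*sin(x).
Apply the initial conditions: y(0) = C1 = 0 and y'(0) = C2 - C1 = 2. Solving gives C1 = 0, C2 = 2.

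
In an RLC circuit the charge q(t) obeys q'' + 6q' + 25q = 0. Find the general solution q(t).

q = C1*cos(4*t)*exp(-3*t) + C2*exp(-3*t)*sin(4*t)

Characteristic equation r² + 6r + 25 = 0 has discriminant (6)² - 4·(25) = -64 < 0, so r = -3 ± 4i.
Hence q_h = C1*cos(4*t)*exp(-3*t) + C2*exp(-3*t)*sin(4*t).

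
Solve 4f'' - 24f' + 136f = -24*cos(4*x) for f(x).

f = -3*cos(4*x)/25 + 4*sin(4*x)/25 + C1*cos(5*x)*exp(3*x) + C2*exp(3*x)*sin(5*x)

Divide through by 4: f'' - 6f' + 34f = -6*cos(4*x).
Characteristic equation r² - 6r + 34 = 0 has discriminant (-6)² - 4·(34) = -100 < 0, so r = 3 ± 5i.
Hence f_h = C1*cos(5*x)*exp(3*x) + C2*exp(3*x)*sin(5*x).
Try f_p = A*cos(4*x) + B*sin(4*x). Substituting and equating the coefficients of cos(4x) and sin(4x) gives A = -3/25, B = 4/25, so f_p = -3*cos(4*x)/25 + 4*sin(4*x)/25.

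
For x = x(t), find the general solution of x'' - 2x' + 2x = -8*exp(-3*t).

Characteristic equation r² - 2r + 2 = 0 has discriminant (-2)² - 4·(2) = -4 < 0, so r = 1 ± i.
Hence x_h = C1*cos(t)*exp(t) + C2*exp(t)*sin(t).
Try x_p = A*exp(-3*t). Substituting into the equation and dividing by exp(-3*t) gives A = -8/17, so x_p = -8*exp(-3*t)/17.

x = -8*exp(-3*t)/17 + C1*cos(t)*exp(t) + C2*exp(t)*sin(t)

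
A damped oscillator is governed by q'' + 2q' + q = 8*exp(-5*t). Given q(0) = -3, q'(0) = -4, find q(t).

q = exp(-5*t)/2 - 7*exp(-t)/2 - 5*t*exp(-t)

Characteristic equation r² + 2r + 1 = 0 has discriminant (2)² - 4·(1) = 0, so r = -1 is a repeated root.
Hence q_h = (C1 + C2*t)*exp(-t).
Try q_p = A*exp(-5*t). Substituting into the equation and dividing by exp(-5*t) gives A = 1/2, so q_p = exp(-5*t)/2.
General solution: q = exp(-5*t)/2 + C1*exp(-t) + C2*t*exp(-t).
Apply the initial conditions: q(0) = 1/2 + C1 = -3 and q'(0) = -5/2 + C2 - C1 = -4. Solving gives C1 = -7/2, C2 = -5.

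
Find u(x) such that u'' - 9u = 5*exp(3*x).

u = C1*exp(-3*x) + C2*exp(3*x) + 5*x*exp(3*x)/6

Characteristic equation r² - 9 = 0 factors as (r + 3)(r - 3) = 0, so r = -3, 3.
Hence u_h = C1*exp(-3*x) + C2*exp(3*x).
Since exp(3*x) solves the homogeneous equation (r = 3 is a root of multiplicity 1), multiply the trial by x. Try u_p = A*x*exp(3*x). Substituting into the equation and dividing by exp(3*x) gives A = 5/6, so u_p = 5*x*exp(3*x)/6.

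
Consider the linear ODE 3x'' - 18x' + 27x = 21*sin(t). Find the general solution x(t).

Divide through by 3: x'' - 6x' + 9x = 7*sin(t).
Characteristic equation r² - 6r + 9 = 0 has discriminant (-6)² - 4·(9) = 0, so r = 3 is a repeated root.
Hence x_h = (C1 + C2*t)*exp(3*t).
Try x_p = A*cos(t) + B*sin(t). Substituting and equating the coefficients of cos(t) and sin(t) gives A = 21/50, B = 14/25, so x_p = 14*sin(t)/25 + 21*cos(t)/50.

x = 14*sin(t)/25 + 21*cos(t)/50 + C1*exp(3*t) + C2*t*exp(3*t)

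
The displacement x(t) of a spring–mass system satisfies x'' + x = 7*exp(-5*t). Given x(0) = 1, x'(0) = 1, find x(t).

Characteristic equation r² + 1 = 0 has discriminant (0)² - 4·(1) = -4 < 0, so r = ± i.
Hence x_h = C1*cos(t) + C2*sin(t).
Try x_p = A*exp(-5*t). Substituting into the equation and dividing by exp(-5*t) gives A = 7/26, so x_p = 7*exp(-5*t)/26.
General solution: x = 7*exp(-5*t)/26 + C1*cos(t) + C2*sin(t).
Apply the initial conditions: x(0) = 7/26 + C1 = 1 and x'(0) = -35/26 + C2 = 1. Solving gives C1 = 19/26, C2 = 61/26.

x = 7*exp(-5*t)/26 + 19*cos(t)/26 + 61*sin(t)/26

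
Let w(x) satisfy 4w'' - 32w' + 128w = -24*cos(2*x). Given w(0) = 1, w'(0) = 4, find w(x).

Divide through by 4: w'' - 8w' + 32w = -6*cos(2*x).
Characteristic equation r² - 8r + 32 = 0 has discriminant (-8)² - 4·(32) = -64 < 0, so r = 4 ± 4i.
Hence w_h = C1*cos(4*x)*exp(4*x) + C2*exp(4*x)*sin(4*x).
Try w_p = A*cos(2*x) + B*sin(2*x). Substituting and equating the coefficients of cos(2x) and sin(2x) gives A = -21/130, B = 6/65, so w_p = -21*cos(2*x)/130 + 6*sin(2*x)/65.
General solution: w = -21*cos(2*x)/130 + 6*sin(2*x)/65 + C1*cos(4*x)*exp(4*x) + C2*exp(4*x)*sin(4*x).
Apply the initial conditions: w(0) = -21/130 + C1 = 1 and w'(0) = 12/65 + 4*C1 + 4*C2 = 4. Solving gives C1 = 151/130, C2 = -27/130.

w = -21*cos(2*x)/130 + 6*sin(2*x)/65 - 27*exp(4*x)*sin(4*x)/130 + 151*cos(4*x)*exp(4*x)/130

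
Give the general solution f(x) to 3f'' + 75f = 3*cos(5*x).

Divide through by 3: f'' + 25f = cos(5*x).
Characteristic equation r² + 25 = 0 has discriminant (0)² - 4·(25) = -100 < 0, so r = ± 5i.
Hence f_h = C1*cos(5*x) + C2*sin(5*x).
Since ±5i are characteristic roots, multiply the trial by x. Try f_p = x*(A*cos(5*x) + B*sin(5*x)). Substituting and equating the coefficients of cos(5x) and sin(5x) gives A = 0, B = 1/10, so f_p = x*sin(5*x)/10.

f = C1*cos(5*x) + C2*sin(5*x) + x*sin(5*x)/10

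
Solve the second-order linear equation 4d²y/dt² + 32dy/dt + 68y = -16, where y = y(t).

y = -4/17 + C1*cos(t)*exp(-4*t) + C2*exp(-4*t)*sin(t)

Divide through by 4: y'' + 8y' + 17y = -4.
Characteristic equation r² + 8r + 17 = 0 has discriminant (8)² - 4·(17) = -4 < 0, so r = -4 ± i.
Hence y_h = C1*cos(t)*exp(-4*t) + C2*exp(-4*t)*sin(t).
For the particular solution try y_p = A0. Substituting and matching coefficients of each power of t gives A0 = -4/17, so y_p = -4/17.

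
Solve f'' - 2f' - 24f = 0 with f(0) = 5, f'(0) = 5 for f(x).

Characteristic equation r² - 2r - 24 = 0 factors as (r + 4)(r - 6) = 0, so r = -4, 6.
Hence f_h = C1*exp(-4*x) + C2*exp(6*x).
Apply the initial conditions: f(0) = C1 + C2 = 5 and f'(0) = -4*C1 + 6*C2 = 5. Solving gives C1 = 5/2, C2 = 5/2.

f = 5*exp(-4*x)/2 + 5*exp(6*x)/2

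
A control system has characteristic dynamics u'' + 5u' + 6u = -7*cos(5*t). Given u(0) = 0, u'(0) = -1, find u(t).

u = -175*sin(5*t)/986 - 15*exp(-2*t)/29 + 13*exp(-3*t)/34 + 133*cos(5*t)/986

Characteristic equation r² + 5r + 6 = 0 factors as (r + 2)(r + 3) = 0, so r = -2, -3.
Hence u_h = C1*exp(-2*t) + C2*exp(-3*t).
Try u_p = A*cos(5*t) + B*sin(5*t). Substituting and equating the coefficients of cos(5t) and sin(5t) gives A = 133/986, B = -175/986, so u_p = -175*sin(5*t)/986 + 133*cos(5*t)/986.
General solution: u = -175*sin(5*t)/986 + 133*cos(5*t)/986 + C1*exp(-2*t) + C2*exp(-3*t).
Apply the initial conditions: u(0) = 133/986 + C1 + C2 = 0 and u'(0) = -875/986 - 3*C2 - 2*C1 = -1. Solving gives C1 = -15/29, C2 = 13/34.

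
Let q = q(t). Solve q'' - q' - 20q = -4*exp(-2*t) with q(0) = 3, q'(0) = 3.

Characteristic equation r² - r - 20 = 0 factors as (r + 4)(r - 5) = 0, so r = -4, 5.
Hence q_h = C1*exp(-4*t) + C2*exp(5*t).
Try q_p = A*exp(-2*t). Substituting into the equation and dividing by exp(-2*t) gives A = 2/7, so q_p = 2*exp(-2*t)/7.
General solution: q = 2*exp(-2*t)/7 + C1*exp(-4*t) + C2*exp(5*t).
Apply the initial conditions: q(0) = 2/7 + C1 + C2 = 3 and q'(0) = -4/7 - 4*C1 + 5*C2 = 3. Solving gives C1 = 10/9, C2 = 101/63.

q = 2*exp(-2*t)/7 + 10*exp(-4*t)/9 + 101*exp(5*t)/63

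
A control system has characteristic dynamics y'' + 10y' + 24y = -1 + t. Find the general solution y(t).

Characteristic equation r² + 10r + 24 = 0 factors as (r + 4)(r + 6) = 0, so r = -4, -6.
Hence y_h = C1*exp(-4*t) + C2*exp(-6*t).
For the particular solution try y_p = A0 + A1*t. Substituting and matching coefficients of each power of t gives A0 = -17/288, A1 = 1/24, so y_p = -17/288 + t/24.

y = -17/288 + t/24 + C1*exp(-4*t) + C2*exp(-6*t)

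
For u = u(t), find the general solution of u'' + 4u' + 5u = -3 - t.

Characteristic equation r² + 4r + 5 = 0 has discriminant (4)² - 4·(5) = -4 < 0, so r = -2 ± i.
Hence u_h = C1*cos(t)*exp(-2*t) + C2*exp(-2*t)*sin(t).
For the particular solution try u_p = A0 + A1*t. Substituting and matching coefficients of each power of t gives A0 = -11/25, A1 = -1/5, so u_p = -11/25 - t/5.

u = -11/25 - t/5 + C1*cos(t)*exp(-2*t) + C2*exp(-2*t)*sin(t)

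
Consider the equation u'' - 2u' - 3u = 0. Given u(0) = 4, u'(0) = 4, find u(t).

u = 2*exp(-t) + 2*exp(3*t)

Characteristic equation r² - 2r - 3 = 0 factors as (r - 3)(r + 1) = 0, so r = 3, -1.
Hence u_h = C1*exp(3*t) + C2*exp(-t).
Apply the initial conditions: u(0) = C1 + C2 = 4 and u'(0) = -C2 + 3*C1 = 4. Solving gives C1 = 2, C2 = 2.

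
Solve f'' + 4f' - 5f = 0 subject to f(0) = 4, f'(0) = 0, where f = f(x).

Characteristic equation r² + 4r - 5 = 0 factors as (r + 5)(r - 1) = 0, so r = -5, 1.
Hence f_h = C1*exp(-5*x) + C2*exp(x).
Apply the initial conditions: f(0) = C1 + C2 = 4 and f'(0) = C2 - 5*C1 = 0. Solving gives C1 = 2/3, C2 = 10/3.

f = 2*exp(-5*x)/3 + 10*exp(x)/3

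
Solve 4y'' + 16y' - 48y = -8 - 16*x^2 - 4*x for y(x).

y = 35/108 + x**2/3 + 11*x/36 + C1*exp(-6*x) + C2*exp(2*x)

Divide through by 4: y'' + 4y' - 12y = -2 - x - 4*x^2.
Characteristic equation r² + 4r - 12 = 0 factors as (r + 6)(r - 2) = 0, so r = -6, 2.
Hence y_h = C1*exp(-6*x) + C2*exp(2*x).
For the particular solution try y_p = A0 + A1*x + A2*x^2. Substituting and matching coefficients of each power of x gives A0 = 35/108, A1 = 11/36, A2 = 1/3, so y_p = 35/108 + x^2/3 + 11*x/36.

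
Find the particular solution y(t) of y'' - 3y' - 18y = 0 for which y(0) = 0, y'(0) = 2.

y = -2*exp(-3*t)/9 + 2*exp(6*t)/9

Characteristic equation r² - 3r - 18 = 0 factors as (r + 3)(r - 6) = 0, so r = -3, 6.
Hence y_h = C1*exp(-3*t) + C2*exp(6*t).
Apply the initial conditions: y(0) = C1 + C2 = 0 and y'(0) = -3*C1 + 6*C2 = 2. Solving gives C1 = -2/9, C2 = 2/9.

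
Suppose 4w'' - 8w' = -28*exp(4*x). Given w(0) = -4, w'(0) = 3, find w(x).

w = -51/8 - 7*exp(4*x)/8 + 13*exp(2*x)/4

Divide through by 4: w'' - 2w' = -7*exp(4*x).
Characteristic equation r² - 2r = 0 factors as (r - 2)r = 0, so r = 2, 0.
Hence w_h = C1*exp(2*x) + C2.
Try w_p = A*exp(4*x). Substituting into the equation and dividing by exp(4*x) gives A = -7/8, so w_p = -7*exp(4*x)/8.
General solution: w = C2 - 7*exp(4*x)/8 + C1*exp(2*x).
Apply the initial conditions: w(0) = -7/8 + C1 + C2 = -4 and w'(0) = -7/2 + 2*C1 = 3. Solving gives C1 = 13/4, C2 = -51/8.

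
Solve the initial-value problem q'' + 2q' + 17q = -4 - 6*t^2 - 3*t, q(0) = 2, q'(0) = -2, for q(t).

Characteristic equation r² + 2r + 17 = 0 has discriminant (2)² - 4·(17) = -64 < 0, so r = -1 ± 4i.
Hence q_h = C1*cos(4*t)*exp(-t) + C2*exp(-t)*sin(4*t).
For the particular solution try q_p = A0 + A1*t + A2*t^2. Substituting and matching coefficients of each power of t gives A0 = -898/4913, A1 = -27/289, A2 = -6/17, so q_p = -898/4913 - 27*t/289 - 6*t^2/17.
General solution: q = -898/4913 - 27*t/289 - 6*t^2/17 + C1*cos(4*t)*exp(-t) + C2*exp(-t)*sin(4*t).
Apply the initial conditions: q(0) = -898/4913 + C1 = 2 and q'(0) = -27/289 - C1 + 4*C2 = -2. Solving gives C1 = 10724/4913, C2 = 1357/19652.

q = -898/4913 - 27*t/289 - 6*t**2/17 + 1357*exp(-t)*sin(4*t)/19652 + 10724*cos(4*t)*exp(-t)/4913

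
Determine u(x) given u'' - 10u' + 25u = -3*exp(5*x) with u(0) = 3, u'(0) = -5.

u = 3*exp(5*x) - 20*x*exp(5*x) - 3*x**2*exp(5*x)/2

Characteristic equation r² - 10r + 25 = 0 has discriminant (-10)² - 4·(25) = 0, so r = 5 is a repeated root.
Hence u_h = (C1 + C2*x)*exp(5*x).
Since exp(5*x) solves the homogeneous equation (r = 5 is a root of multiplicity 2), multiply the trial by x^2. Try u_p = A*x^2*exp(5*x). Substituting into the equation and dividing by exp(5*x) gives A = -3/2, so u_p = -3*x^2*exp(5*x)/2.
General solution: u = C1*exp(5*x) - 3*x^2*exp(5*x)/2 + C2*x*exp(5*x).
Apply the initial conditions: u(0) = C1 = 3 and u'(0) = C2 + 5*C1 = -5. Solving gives C1 = 3, C2 = -20.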